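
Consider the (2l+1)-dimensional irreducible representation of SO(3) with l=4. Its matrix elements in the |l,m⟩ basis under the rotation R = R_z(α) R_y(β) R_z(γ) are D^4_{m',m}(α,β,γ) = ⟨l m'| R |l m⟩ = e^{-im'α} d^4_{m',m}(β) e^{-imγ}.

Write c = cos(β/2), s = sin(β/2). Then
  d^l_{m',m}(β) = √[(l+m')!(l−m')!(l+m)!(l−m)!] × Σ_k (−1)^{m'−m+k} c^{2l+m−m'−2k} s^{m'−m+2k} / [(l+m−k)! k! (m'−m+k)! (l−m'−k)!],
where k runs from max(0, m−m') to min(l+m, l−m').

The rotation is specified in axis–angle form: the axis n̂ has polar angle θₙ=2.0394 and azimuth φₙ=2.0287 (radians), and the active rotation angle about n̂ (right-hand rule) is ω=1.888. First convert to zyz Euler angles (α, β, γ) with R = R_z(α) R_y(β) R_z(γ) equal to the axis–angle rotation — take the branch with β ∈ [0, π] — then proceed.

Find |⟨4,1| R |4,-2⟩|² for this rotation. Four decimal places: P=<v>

Axis–angle → zyz. n̂ = (sinθₙcosφₙ, sinθₙsinφₙ, cosθₙ) = (-0.394414, +0.800286, -0.451641), ω = 1.8880.
R = I cosω + sinω [n̂]ₓ + (1−cosω) n̂n̂ᵀ gives
  R = [-0.107827, +0.015013, +0.994056; -0.843206, +0.528313, -0.099443; -0.526666, -0.848917, -0.044308]
β = atan2(√(R₁₃²+R₂₃²), R₃₃) = 1.615119; α = atan2(R₂₃, R₁₃) mod 2π = 6.183479; γ = atan2(R₃₂, −R₃₁) mod 2π = 5.267672
Split into d^4_{1,-2}(β=1.6151) × two z-phases.
With c≡cos(β/2)=0.691264 and s≡sin(β/2)=0.722602, N=[120·6·2·720]^{1/2}=1018.233765
k∈{0,1,2} keeps every argument non-negative
  k=0: (−1)^3·1018.2338/(72)·0.6913^5·0.7226^3 = -0.842234
  k=1: (−1)^4·1018.2338/(48)·0.6913^3·0.7226^5 = +1.380495
  k=2: (−1)^5·1018.2338/(240)·0.6913^1·0.7226^7 = -0.301700
d^4_{1,-2}(1.6151) = -0.842234 +1.380495 -0.301700 = +0.236560
|D^4_{1,-2}|² = |d^4_{1,-2}(β)|² = (+0.236560)² = 0.055961 (the z-rotation phases have unit modulus)

P=0.0560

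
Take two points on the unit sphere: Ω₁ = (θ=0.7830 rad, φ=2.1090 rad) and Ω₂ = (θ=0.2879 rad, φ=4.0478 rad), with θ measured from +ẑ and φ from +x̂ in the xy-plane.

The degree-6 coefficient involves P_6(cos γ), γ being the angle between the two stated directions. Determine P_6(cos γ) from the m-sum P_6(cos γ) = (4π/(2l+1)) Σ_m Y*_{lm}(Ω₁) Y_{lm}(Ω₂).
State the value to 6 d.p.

Expand P_6 via completeness: Σ_{m} conj(Y_{6,m}) at Ω₁ times Y_{6,m} at Ω₂ —
  m=-6: (+0.059292+0.005209i) × (+0.000168+0.000190i) = +0.000009+0.000012i  (running Σ = +0.000009+0.000012i)
  m=-5: (-0.090222-0.186500i) × (+0.000534-0.002913i) = -0.000591+0.000163i  (running Σ = -0.000582+0.000175i)
  m=-4: (-0.219812+0.334032i) × (-0.018714+0.009820i) = +0.000833-0.008409i  (running Σ = +0.000251-0.008234i)
  m=-3: (+0.409044+0.017934i) × (+0.092739+0.041746i) = +0.037186+0.018739i  (running Σ = +0.037437+0.010505i)
  m=-2: (-0.022006-0.040824i) × (-0.077560-0.314731i) = -0.011142+0.010092i  (running Σ = +0.026295+0.020597i)
  m=-1: (+0.183998-0.308208i) × (-0.367461+0.469008i) = +0.076940+0.199551i  (running Σ = +0.103235+0.220148i)
  m=0: (-0.156568-0.000000i) × (+0.304590+0.000000i) = -0.047689-0.000000i  (running Σ = +0.055546+0.220148i)
  m=1: (-0.183998-0.308208i) × (+0.367461+0.469008i) = +0.076940-0.199551i  (running Σ = +0.132487+0.020597i)
  m=2: (-0.022006+0.040824i) × (-0.077560+0.314731i) = -0.011142-0.010092i  (running Σ = +0.121345+0.010505i)
  m=3: (-0.409044+0.017934i) × (-0.092739+0.041746i) = +0.037186-0.018739i  (running Σ = +0.158531-0.008234i)
  m=4: (-0.219812-0.334032i) × (-0.018714-0.009820i) = +0.000833+0.008409i  (running Σ = +0.159364+0.000175i)
  m=5: (+0.090222-0.186500i) × (-0.000534-0.002913i) = -0.000591-0.000163i  (running Σ = +0.158773+0.000012i)
  m=6: (+0.059292-0.005209i) × (+0.000168-0.000190i) = +0.000009-0.000012i  (running Σ = +0.158782-0.000000i)
Σ over m = +0.158782-0.000000i; ×(4π/13) → +0.153485-0.000000i. Real part: 0.153485

0.153485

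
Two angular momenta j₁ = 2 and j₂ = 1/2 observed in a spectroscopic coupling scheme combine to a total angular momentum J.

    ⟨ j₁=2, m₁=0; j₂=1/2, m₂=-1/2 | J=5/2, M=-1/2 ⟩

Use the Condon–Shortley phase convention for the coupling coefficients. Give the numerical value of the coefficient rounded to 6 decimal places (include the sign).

+0.774597  (= +√(3/5))

j₁+j₂−J=0  J+j₁−j₂=4  J−j₁+j₂=1  j₁+j₂+J+1=6
(j₁±m₁, j₂±m₂, J±M) = (2,2,0,1,2,3)
P² = 48/5
sum k=0..0:
  [0] +1/4 = 1/4
S = 1/4
C² = P²·S² = 3/5 ; C = +0.774597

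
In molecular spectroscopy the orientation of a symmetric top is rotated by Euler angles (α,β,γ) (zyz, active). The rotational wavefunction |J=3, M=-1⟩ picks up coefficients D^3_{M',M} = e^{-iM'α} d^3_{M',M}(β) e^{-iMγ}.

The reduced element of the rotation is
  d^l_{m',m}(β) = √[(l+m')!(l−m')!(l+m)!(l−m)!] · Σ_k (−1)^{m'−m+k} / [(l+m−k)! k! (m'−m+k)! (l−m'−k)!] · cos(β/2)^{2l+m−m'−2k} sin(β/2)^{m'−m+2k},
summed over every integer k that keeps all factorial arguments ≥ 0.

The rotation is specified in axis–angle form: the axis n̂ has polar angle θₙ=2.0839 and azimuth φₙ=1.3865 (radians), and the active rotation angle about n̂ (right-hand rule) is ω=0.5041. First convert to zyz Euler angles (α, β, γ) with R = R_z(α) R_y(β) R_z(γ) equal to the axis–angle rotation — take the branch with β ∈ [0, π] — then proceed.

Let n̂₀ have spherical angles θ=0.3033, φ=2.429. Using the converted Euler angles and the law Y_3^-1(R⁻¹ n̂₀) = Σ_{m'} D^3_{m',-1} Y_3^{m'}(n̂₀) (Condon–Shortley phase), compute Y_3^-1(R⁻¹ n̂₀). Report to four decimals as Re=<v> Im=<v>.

Axis–angle → zyz. n̂ = (sinθₙcosφₙ, sinθₙsinφₙ, cosθₙ) = (+0.159656, +0.856471, -0.490884), ω = 0.5041.
R = I cosω + sinω [n̂]ₓ + (1−cosω) n̂n̂ᵀ gives
  R = [+0.878780, +0.254116, +0.403944; -0.220097, +0.966855, -0.129414; -0.423441, +0.024820, +0.905584]
β = atan2(√(R₁₃²+R₂₃²), R₃₃) = 0.438043; α = atan2(R₂₃, R₁₃) mod 2π = 5.973140; γ = atan2(R₃₂, −R₃₁) mod 2π = 0.058548
Need the full column D^3_{m',-1} for m'=−3..3 at α=5.9731, β=0.4380, γ=0.0585.
cos(β/2)=0.976111, sin(β/2)=0.217275
d^3_{-3,-1}: single k=2 term ⇒ +0.165981;  D = +0.106828-0.127034i
d^3_{-2,-1}: k∈[1..2] ⇒ +0.608841 -0.060333 = +0.548508;  D = +0.464276-0.292076i
d^3_{-1,-1}: k∈[0..2] ⇒ +0.864956 -0.342850 +0.012740 = +0.534847;  D = +0.518021-0.133099i
d^3_{0,-1}: k∈[0..2] ⇒ -0.666952 +0.099137 -0.001637 = -0.569452;  D = -0.568477-0.033321i
d^3_{1,-1}: k∈[0..2] ⇒ +0.257137 -0.016987 +0.000105 = +0.240255;  D = +0.224119+0.086565i
d^3_{2,-1}: k∈[0..1] ⇒ -0.060333 +0.001495 = -0.058838;  D = -0.045801-0.036935i
d^3_{3,-1}: single k=0 term ⇒ +0.008224;  D = +0.004521+0.006869i
Y_3^{m'}(θ=0.3033,φ=2.429) and Σ D·Y over m':
  (+0.1068-0.1270i)·(+0.0060-0.0094i)  (+0.4643-0.2921i)·(+0.0126+0.0861i)  (+0.5180-0.1331i)·(-0.2596-0.2243i)  (-0.5685-0.0333i)·(+0.5534+0.0000i)  (+0.2241+0.0866i)·(+0.2596-0.2243i)  (-0.0458-0.0369i)·(+0.0126-0.0861i)  (+0.0045+0.0069i)·(-0.0060-0.0094i)
Y_3^-1(R⁻¹ n̂) = -0.374612-0.089959i

Re=-0.3746 Im=-0.0900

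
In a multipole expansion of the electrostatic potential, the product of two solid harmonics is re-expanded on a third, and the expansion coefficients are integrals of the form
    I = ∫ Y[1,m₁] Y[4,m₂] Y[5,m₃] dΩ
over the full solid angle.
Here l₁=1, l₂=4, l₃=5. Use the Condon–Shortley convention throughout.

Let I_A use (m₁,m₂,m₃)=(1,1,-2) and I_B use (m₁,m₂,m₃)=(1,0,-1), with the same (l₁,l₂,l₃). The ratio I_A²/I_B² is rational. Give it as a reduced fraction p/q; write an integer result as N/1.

Shared (l₁,l₂,l₃)=(1,4,5): N and (l;000)² cancel in I_A²/I_B².
A: Δ = 0!·2!·8!/11! = 1/495; Racah Σ t=0..0: t=0:+1/1440 = 1/1440; ⇒ 3j(1 4 5; 1 1 -2)² = 7/165, sgn -1
B: Δ = 0!·2!·8!/11! = 1/495; Racah Σ t=0..0: t=0:+1/1152 = 1/1152; ⇒ 3j(1 4 5; 1 0 -1)² = 1/33, sgn +1
I_A²/I_B² = (7/165)/(1/33) = 7/5

7/5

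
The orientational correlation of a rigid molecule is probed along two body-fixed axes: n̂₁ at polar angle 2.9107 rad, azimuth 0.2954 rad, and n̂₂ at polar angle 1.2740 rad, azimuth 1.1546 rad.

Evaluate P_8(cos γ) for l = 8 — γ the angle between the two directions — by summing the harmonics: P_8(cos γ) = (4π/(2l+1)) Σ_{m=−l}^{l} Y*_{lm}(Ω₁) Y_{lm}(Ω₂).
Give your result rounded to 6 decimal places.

0.096676

Expand P_8 via completeness: Σ_{m} conj(Y_{8,m}) at Ω₁ times Y_{8,m} at Ω₂ —
  m=-8: (-0.000003, 0.000003) × (-0.354099, -0.067358) = (0.000001, -0.000001)  (running Σ = (0.000001, -0.000001))
  m=-7: (0.000031, -0.000058) × (-0.099760, -0.429510) = (-0.000028, -0.000008)  (running Σ = (-0.000027, -0.000009))
  m=-6: (-0.000143, 0.000700) × (0.065120, -0.048933) = (0.000025, 0.000053)  (running Σ = (-0.000002, 0.000044))
  m=-5: (-0.000522, -0.005547) × (-0.284954, -0.159461) = (-0.000736, 0.001664)  (running Σ = (-0.000738, 0.001708))
  m=-4: (0.012228, 0.029815) × (0.019868, -0.210759) = (0.006527, -0.001985)  (running Σ = (0.005789, -0.000277))
  m=-3: (-0.086246, -0.105656) × (-0.224922, 0.075088) = (0.027332, 0.017288)  (running Σ = (0.033121, 0.017011))
  m=-2: (0.330331, 0.221558) × (-0.171913, -0.188880) = (-0.014940, -0.100482)  (running Σ = (0.018181, -0.083470))
  m=-1: (-0.647172, -0.196936) × (-0.077989, 0.176439) = (0.085220, -0.098827)  (running Σ = (0.103400, -0.182298))
  m=0: (0.286060, -0.000000) × (-0.265735, 0.000000) = (-0.076016, 0.000000)  (running Σ = (0.027384, -0.182298))
  m=1: (0.647172, -0.196936) × (0.077989, 0.176439) = (0.085220, 0.098827)  (running Σ = (0.112604, -0.083470))
  m=2: (0.330331, -0.221558) × (-0.171913, 0.188880) = (-0.014940, 0.100482)  (running Σ = (0.097664, 0.017011))
  m=3: (0.086246, -0.105656) × (0.224922, 0.075088) = (0.027332, -0.017288)  (running Σ = (0.124996, -0.000277))
  m=4: (0.012228, -0.029815) × (0.019868, 0.210759) = (0.006527, 0.001985)  (running Σ = (0.131523, 0.001708))
  m=5: (0.000522, -0.005547) × (0.284954, -0.159461) = (-0.000736, -0.001664)  (running Σ = (0.130787, 0.000044))
  m=6: (-0.000143, -0.000700) × (0.065120, 0.048933) = (0.000025, -0.000053)  (running Σ = (0.130812, -0.000009))
  m=7: (-0.000031, -0.000058) × (0.099760, -0.429510) = (-0.000028, 0.000008)  (running Σ = (0.130784, -0.000001))
  m=8: (-0.000003, -0.000003) × (-0.354099, 0.067358) = (0.000001, 0.000001)  (running Σ = (0.130785, 0.000000))
Σ over m = (0.130785, 0.000000); ×(4π/17) → (0.096676, 0.000000). Real part: 0.096676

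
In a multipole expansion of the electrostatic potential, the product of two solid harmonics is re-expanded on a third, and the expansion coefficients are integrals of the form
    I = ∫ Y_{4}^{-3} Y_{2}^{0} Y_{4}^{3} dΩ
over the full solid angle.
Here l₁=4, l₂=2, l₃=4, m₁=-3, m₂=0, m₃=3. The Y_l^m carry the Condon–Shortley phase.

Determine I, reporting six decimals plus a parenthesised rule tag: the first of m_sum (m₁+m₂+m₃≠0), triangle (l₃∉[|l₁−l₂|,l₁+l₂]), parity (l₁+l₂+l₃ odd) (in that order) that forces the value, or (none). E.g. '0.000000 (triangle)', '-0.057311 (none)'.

0.057344 (none)

Rules hold: Σm=0, L=10 even, 2≤4≤6.
N = 9·5·9 = 405
Δ = 2!·6!·2!/11! = 1/13860
Racah Σ t=0..2: t=0:+1/192 t=1:−1/36 t=2:+1/192 = -5/288
⇒ 3j(4 2 4; 0 0 0)² = 20/693, sgn -1
Racah Σ t=1..2: t=1:−1/720 t=2:+1/480 = 1/1440
⇒ 3j(4 2 4; -3 0 3)² = 7/1980, sgn -1
4πI² = N·(3j₀)²·(3jₘ)² = 5/121
I = +1·√(0.0413223/4π) = 0.05734392
No selection rule forces the value: the integral is nonzero (none).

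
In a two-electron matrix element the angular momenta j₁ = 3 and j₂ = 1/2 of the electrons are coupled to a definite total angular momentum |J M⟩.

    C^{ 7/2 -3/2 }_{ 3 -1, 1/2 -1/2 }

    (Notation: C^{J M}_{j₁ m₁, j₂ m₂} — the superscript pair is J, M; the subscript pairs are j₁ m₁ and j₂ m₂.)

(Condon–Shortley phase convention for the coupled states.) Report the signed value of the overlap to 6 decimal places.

+0.845154  (= +√(5/7))

√[8·0!6!1!/8! · 2!4!0!1!2!5!] = √(11520/7)
  +(−1)^0/∏(0,0,4,0,2,1)! = 1/48  (running 1/48)
⟨..|..⟩ = √(11520/7)·(1/48) = +0.845154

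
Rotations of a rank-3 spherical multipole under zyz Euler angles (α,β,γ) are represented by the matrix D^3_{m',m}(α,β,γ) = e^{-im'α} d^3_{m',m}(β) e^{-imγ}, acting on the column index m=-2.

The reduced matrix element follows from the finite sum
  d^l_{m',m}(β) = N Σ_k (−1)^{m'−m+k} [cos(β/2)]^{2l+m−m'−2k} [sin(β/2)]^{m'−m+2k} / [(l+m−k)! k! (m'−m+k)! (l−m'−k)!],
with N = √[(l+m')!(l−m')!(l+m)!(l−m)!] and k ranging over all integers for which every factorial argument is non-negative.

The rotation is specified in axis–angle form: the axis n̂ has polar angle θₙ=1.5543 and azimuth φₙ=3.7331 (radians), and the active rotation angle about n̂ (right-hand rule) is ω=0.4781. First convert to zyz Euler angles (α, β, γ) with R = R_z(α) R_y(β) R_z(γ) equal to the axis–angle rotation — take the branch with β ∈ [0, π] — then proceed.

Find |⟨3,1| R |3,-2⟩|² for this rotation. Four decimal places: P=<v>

P=0.0056

Axis–angle → zyz. n̂ = (sinθₙcosφₙ, sinθₙsinφₙ, cosθₙ) = (-0.829988, -0.557537, +0.016496), ω = 0.4781.
R = I cosω + sinω [n̂]ₓ + (1−cosω) n̂n̂ᵀ gives
  R = [+0.965114, +0.044298, -0.258054; +0.059477, +0.922726, +0.380841; +0.254984, -0.382903, +0.887901]
β = atan2(√(R₁₃²+R₂₃²), R₃₃) = 0.478034; α = atan2(R₂₃, R₁₃) mod 2π = 2.166324; γ = atan2(R₃₂, −R₃₁) mod 2π = 4.124902
First d^3_{1,-2}(β=0.4780), then the phase factors e^{-i(1)α} and e^{-i(-2)γ}:
c=cos(0.478034/2)=0.971571, s=sin(0.478034/2)=0.236748; N=√[24·2·1·120]=75.894664
k: max(0,(-2)−(1))=0 … min(3+(-2),3−(1))=1
  k=0: (−1)^3·75.8947/(12)·0.9716^3·0.2367^3 = -0.076968
  k=1: (−1)^4·75.8947/(24)·0.9716^1·0.2367^5 = +0.002285
d^3_{1,-2}(0.4780) = -0.076968 +0.002285 = -0.074683
|D^3_{1,-2}|² = |d^3_{1,-2}(β)|² = (-0.074683)² = 0.005578 (the z-rotation phases have unit modulus)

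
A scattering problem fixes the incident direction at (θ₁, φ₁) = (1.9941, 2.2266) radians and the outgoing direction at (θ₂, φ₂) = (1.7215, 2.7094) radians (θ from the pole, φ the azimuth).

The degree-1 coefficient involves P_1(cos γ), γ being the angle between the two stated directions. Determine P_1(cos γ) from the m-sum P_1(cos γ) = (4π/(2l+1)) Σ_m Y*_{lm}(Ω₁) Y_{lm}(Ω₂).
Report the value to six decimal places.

Addition theorem: P_1(cos γ) = (4π/3) Σ_m Y*_{lm}(Ω₁) Y_{lm}(Ω₂), m = −1…1:
  [-1]  conj(Y_{1,-1})(Ω₁) = -0.192086+0.249656i ; Y_{1,-1}(Ω₂) = -0.310170-0.143074i ; Δ = +0.095299-0.049953i
  [+0]  conj(Y_{1,0})(Ω₁) = -0.200706-0.000000i ; Y_{1,0}(Ω₂) = -0.073356+0.000000i ; Δ = +0.014723+0.000000i
  [+1]  conj(Y_{1,1})(Ω₁) = +0.192086+0.249656i ; Y_{1,1}(Ω₂) = +0.310170-0.143074i ; Δ = +0.095299+0.049953i
Accumulated sum +0.205320+0.000000i; after 4π/(2l+1) scaling, +0.860042+0.000000i ⇒ P_1 = 0.860042

0.860042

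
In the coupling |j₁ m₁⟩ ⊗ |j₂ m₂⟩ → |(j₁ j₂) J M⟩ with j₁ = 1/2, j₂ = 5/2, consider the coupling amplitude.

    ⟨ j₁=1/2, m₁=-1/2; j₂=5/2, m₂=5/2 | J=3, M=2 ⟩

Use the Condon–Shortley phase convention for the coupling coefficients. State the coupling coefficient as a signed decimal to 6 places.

+√(1/6) ≈ +0.408248

√[7·0!1!5!/7! · 0!1!5!0!5!1!] = √(2400)
  +(−1)^0/∏(0,0,1,5,0,0)! = 1/120  (running 1/120)
⟨..|..⟩ = √(2400)·(1/120) = +0.408248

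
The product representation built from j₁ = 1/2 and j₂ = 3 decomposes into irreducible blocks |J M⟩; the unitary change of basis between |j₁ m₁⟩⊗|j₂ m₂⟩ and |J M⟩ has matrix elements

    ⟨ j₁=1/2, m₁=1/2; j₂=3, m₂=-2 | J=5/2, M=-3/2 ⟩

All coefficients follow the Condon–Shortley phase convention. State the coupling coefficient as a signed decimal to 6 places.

+0.845154  (= +√(5/7))

√[6·1!0!5!/7! · 1!0!1!5!1!4!] = √(2880/7)
  +(−1)^0/∏(0,1,0,1,0,4)! = 1/24  (running 1/24)
⟨..|..⟩ = √(2880/7)·(1/24) = +0.845154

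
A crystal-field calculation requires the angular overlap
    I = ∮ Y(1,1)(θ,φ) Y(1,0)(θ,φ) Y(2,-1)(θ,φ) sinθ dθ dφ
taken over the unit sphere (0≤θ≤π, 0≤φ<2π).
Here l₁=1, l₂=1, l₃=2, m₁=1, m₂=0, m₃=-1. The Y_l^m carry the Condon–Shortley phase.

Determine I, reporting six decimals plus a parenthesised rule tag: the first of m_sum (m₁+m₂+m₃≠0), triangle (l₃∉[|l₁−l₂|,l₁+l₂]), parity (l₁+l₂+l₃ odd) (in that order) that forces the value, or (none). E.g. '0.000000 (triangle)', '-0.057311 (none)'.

Checks pass: Σm=0; 4 even; l₃=2∈[0,2].
(2·1+1)(2·1+1)(2·2+1) = 45
Δ: 0! 2! 2! / 5! → 1/30
sum: t=0:+1/1 = 1/1
3j²(1 1 2; 0 0 0) = Δ·Π!·Σ² = 2/15  (sign +1)
sum: t=0:+1/2 = 1/2
3j²(1 1 2; 1 0 -1) = Δ·Π!·Σ² = 1/10  (sign -1)
combine: 4πI² = 45·2/15·1/10 = 3/5
take √, sign -1: I = -0.21850969
No selection rule forces the value: the integral is nonzero (none).

-0.218510 (none)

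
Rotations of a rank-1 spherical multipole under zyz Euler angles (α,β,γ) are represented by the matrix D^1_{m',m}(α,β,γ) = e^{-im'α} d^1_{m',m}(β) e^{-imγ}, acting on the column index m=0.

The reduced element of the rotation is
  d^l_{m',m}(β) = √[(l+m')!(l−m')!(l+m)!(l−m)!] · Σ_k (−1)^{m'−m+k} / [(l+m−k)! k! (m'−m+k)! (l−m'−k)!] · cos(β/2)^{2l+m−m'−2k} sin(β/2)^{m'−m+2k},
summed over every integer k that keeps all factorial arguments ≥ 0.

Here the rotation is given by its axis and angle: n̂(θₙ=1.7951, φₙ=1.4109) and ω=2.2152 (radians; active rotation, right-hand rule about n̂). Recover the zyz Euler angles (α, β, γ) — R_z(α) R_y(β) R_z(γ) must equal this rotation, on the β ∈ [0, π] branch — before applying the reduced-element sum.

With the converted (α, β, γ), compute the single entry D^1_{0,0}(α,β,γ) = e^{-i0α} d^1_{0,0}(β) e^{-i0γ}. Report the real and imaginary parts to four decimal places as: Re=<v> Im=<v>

Re=-0.5215 Im=0.0000

Axis–angle → zyz. n̂ = (sinθₙcosφₙ, sinθₙsinφₙ, cosθₙ) = (+0.155227, +0.962513, -0.222428), ω = 2.2152.
R = I cosω + sinω [n̂]ₓ + (1−cosω) n̂n̂ᵀ gives
  R = [-0.562152, +0.416983, +0.714221; +0.061340, +0.882236, -0.466795; -0.824756, -0.218600, -0.521528]
β = atan2(√(R₁₃²+R₂₃²), R₃₃) = 2.119437; α = atan2(R₂₃, R₁₃) mod 2π = 5.704303; γ = atan2(R₃₂, −R₃₁) mod 2π = 6.024095
First d^1_{0,0}(β=2.1194), then the phase factors e^{-i(0)α} and e^{-i(0)γ}:
With c≡cos(β/2)=0.489118 and s≡sin(β/2)=0.872218, N=[1·1·1·1]^{1/2}=1.000000
The bounds max(0,m−m')=0 and min(l+m,l−m')=1 give 2 terms
  k=0: (−1)^0·1.0000/(1)·0.4891^2·0.8722^0 = +0.239236
  k=1: (−1)^1·1.0000/(1)·0.4891^0·0.8722^2 = -0.760764
d^1_{0,0}(2.1194) = +0.239236 -0.760764 = -0.521528
Phases: e^{-i·(0)·5.7043}=+1.000000+0.000000i, e^{-i·(0)·6.0241}=+1.000000+0.000000i ⇒ D=-0.521528+0.000000i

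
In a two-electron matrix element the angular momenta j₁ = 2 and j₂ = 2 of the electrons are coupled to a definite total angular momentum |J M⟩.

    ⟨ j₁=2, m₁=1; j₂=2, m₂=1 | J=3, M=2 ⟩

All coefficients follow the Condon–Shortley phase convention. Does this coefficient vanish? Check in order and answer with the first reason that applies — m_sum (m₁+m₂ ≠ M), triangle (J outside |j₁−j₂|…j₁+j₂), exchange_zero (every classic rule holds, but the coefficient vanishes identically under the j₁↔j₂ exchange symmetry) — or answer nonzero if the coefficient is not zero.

m-sum: m₁+m₂ = 1+1 = 2, M = 2  ✓
triangle: |j₁−j₂| = 0 ≤ J = 3 ≤ j₁+j₂ = 4  ✓
exchange: j₁=j₂ and m₁=m₂, and (−1)^(j₁+j₂−J) = (−1)^1 = −1 forces ⟨j₁m₁;j₂m₂|JM⟩ = −⟨j₂m₂;j₁m₁|JM⟩ = −⟨j₁m₁;j₂m₂|JM⟩ ⇒ the coefficient vanishes identically
Racah sum check: Σ_k collapses to 0 ⇒ CG = 0

exchange_zero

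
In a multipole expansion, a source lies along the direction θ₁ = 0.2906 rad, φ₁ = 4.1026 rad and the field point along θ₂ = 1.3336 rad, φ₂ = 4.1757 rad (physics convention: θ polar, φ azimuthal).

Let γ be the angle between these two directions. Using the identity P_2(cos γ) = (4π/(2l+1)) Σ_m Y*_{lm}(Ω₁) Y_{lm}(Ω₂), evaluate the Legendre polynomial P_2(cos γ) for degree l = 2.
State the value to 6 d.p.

-0.120657

Term-by-term m-sum for l=2 (normalisation 4π/5 = 2.513274):
  m=-2: (-0.010910, 0.029776) × (-0.174137, -0.320721) = (0.011450, -0.001686)  (running Σ = (0.011450, -0.001686))
  m=-1: (-0.121454, -0.173853) × (-0.090217, 0.151642) = (0.037321, -0.002733)  (running Σ = (0.048770, -0.004419))
  m=0: (0.553104, -0.000000) × (-0.263149, 0.000000) = (-0.145549, 0.000000)  (running Σ = (-0.096778, -0.004419))
  m=1: (0.121454, -0.173853) × (0.090217, 0.151642) = (0.037321, 0.002733)  (running Σ = (-0.059458, -0.001686))
  m=2: (-0.010910, -0.029776) × (-0.174137, 0.320721) = (0.011450, 0.001686)  (running Σ = (-0.048008, -0.000000))
Accumulated sum (-0.048008, -0.000000); after 4π/(2l+1) scaling, (-0.120657, -0.000000) ⇒ P_2 = -0.120657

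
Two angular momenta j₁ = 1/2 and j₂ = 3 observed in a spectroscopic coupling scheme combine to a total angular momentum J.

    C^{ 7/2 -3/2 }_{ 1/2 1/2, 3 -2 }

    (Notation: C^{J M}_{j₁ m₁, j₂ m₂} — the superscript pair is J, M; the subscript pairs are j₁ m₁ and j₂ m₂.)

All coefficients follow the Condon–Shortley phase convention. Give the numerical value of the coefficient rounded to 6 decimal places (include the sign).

+√(2/7) ≈ +0.534522

triangle: 0!·1!·6!/8! = 720/40320
(j±m)!: 1!·0!·1!·5!·2!·5! = 28800
prefactor² = (2J+1)·Δ·N² = 28800/7
  k=0: +1/(0!·0!·0!·1!·1!·5!) = 1/120
Σ = 1/120  ⇒  CG² = 28800/7·(1/120)² = 2/7
CG = +√(2/7) = +0.534522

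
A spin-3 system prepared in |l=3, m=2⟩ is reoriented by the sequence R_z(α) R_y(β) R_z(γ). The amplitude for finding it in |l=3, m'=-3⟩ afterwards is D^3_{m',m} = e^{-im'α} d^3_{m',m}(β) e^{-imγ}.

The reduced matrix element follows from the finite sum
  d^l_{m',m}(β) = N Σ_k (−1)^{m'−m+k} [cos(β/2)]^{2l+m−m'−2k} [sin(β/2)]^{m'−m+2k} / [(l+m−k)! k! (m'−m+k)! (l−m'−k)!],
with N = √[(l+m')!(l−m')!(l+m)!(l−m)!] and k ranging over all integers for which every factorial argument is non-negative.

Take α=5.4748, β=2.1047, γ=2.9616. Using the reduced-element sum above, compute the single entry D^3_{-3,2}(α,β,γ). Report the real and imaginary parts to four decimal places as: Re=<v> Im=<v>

Re=-0.2847 Im=-0.5282

D^3_{-3,2}(5.4748,2.1047,2.9616) = e^{-i·-3·5.4748}·d^3_{-3,2}(2.1047)·e^{-i·2·2.9616}. Compute d first:
Half-angle: c=0.495531, s=0.868590. N=√(1·720·120·1)=293.938769
k: max(0,(2)−(-3))=5 … min(3+(2),3−(-3))=5
  k=5: (−1)^0·293.9388/(120)·0.4955^1·0.8686^5 = +0.600096
d^3_{-3,2}(2.1047) = +0.600096
Phases: e^{-i·(-3)·5.4748}=-0.754151-0.656702i, e^{-i·(2)·2.9616}=+0.935902+0.352260i ⇒ D=-0.284734-0.528244i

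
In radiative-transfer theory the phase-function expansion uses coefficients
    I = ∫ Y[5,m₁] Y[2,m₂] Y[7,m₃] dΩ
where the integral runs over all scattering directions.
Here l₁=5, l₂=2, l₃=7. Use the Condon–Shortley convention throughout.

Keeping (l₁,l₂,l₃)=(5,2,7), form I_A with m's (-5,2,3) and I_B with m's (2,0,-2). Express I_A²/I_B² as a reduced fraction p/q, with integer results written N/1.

1/360

Same 5,2,7: normalisation and zero-m 3j drop out of the ratio.
A: Δ: 0! 10! 4! / 15! → 1/15015; sum: t=0:+1/87091200 = 1/87091200; 3j²(5 2 7; -5 2 3) = Δ·Π!·Σ² = 1/15015  (sign +1)
B: Δ: 0! 10! 4! / 15! → 1/15015; sum: t=0:+1/120960 = 1/120960; 3j²(5 2 7; 2 0 -2) = Δ·Π!·Σ² = 24/1001  (sign -1)
I_A²/I_B² = (1/15015)/(24/1001) = 1/360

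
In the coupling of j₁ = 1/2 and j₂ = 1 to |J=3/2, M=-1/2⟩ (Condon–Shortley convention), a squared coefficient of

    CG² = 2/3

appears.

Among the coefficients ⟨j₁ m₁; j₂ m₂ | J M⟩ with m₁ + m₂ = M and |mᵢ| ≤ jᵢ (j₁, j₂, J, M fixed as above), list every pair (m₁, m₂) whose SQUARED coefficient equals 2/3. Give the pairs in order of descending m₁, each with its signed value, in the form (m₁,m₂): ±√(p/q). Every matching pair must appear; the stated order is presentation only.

Admissible pairs with m₁+m₂ = M = -1/2: (-1/2,0), (1/2,-1)
  (m₁,m₂)=(1/2,-1): CG² = 1/3, CG = +√(1/3)
  (m₁,m₂)=(-1/2,0): CG² = 2/3, CG = +√(2/3)   ← matches the target
Pairs with CG² = 2/3: (-1/2,0): +√(2/3)

(-1/2,0): +√(2/3)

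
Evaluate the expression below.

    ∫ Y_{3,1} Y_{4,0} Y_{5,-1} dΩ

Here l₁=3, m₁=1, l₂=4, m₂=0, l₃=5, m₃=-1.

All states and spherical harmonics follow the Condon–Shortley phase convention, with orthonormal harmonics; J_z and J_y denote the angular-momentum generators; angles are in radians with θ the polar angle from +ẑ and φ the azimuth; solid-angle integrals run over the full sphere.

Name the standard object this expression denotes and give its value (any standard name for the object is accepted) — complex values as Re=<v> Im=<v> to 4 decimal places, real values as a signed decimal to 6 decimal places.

Gaunt coefficient, -0.086020

This is a Gaunt coefficient — the integral of a triple product of spherical harmonics over the sphere.
Checks pass: Σm=0; 12 even; l₃=5∈[1,7].
(2·3+1)(2·4+1)(2·5+1) = 693
Δ: 2! 4! 6! / 13! → 1/180180
sum: t=0:+1/576 t=1:−1/144 t=2:+1/576 = -1/288
3j²(3 4 5; 0 0 0) = Δ·Π!·Σ² = 20/1001  (sign +1)
sum: t=0:+1/384 t=1:−1/216 t=2:+1/2304 = -11/6912
3j²(3 4 5; 1 0 -1) = Δ·Π!·Σ² = 11/1638  (sign -1)
combine: 4πI² = 693·20/1001·11/1638 = 110/1183
take √, sign -1: I = -0.08601992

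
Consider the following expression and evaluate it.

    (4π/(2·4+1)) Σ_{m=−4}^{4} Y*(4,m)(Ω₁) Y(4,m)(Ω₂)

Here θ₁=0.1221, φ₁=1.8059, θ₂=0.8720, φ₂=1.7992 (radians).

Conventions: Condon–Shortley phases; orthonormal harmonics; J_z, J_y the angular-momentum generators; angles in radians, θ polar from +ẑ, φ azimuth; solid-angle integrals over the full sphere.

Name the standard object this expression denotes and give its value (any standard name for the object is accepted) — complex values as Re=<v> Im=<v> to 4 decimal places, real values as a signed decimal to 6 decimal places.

This sum is the spherical-harmonic addition theorem: it equals the Legendre polynomial P_l(cos γ) of the angle γ between the two directions.
Addition theorem: P_4(cos γ) = (4π/9) Σ_m Y*_{lm}(Ω₁) Y_{lm}(Ω₂), m = −4…4:
  [-4]  conj(Y_{4,-4})(Ω₁) = (0.000057, 0.000079) ; Y_{4,-4}(Ω₂) = (0.092887, -0.120382) ; Δ = (0.000015, 0.000000)
  [-3]  conj(Y_{4,-3})(Ω₁) = (0.001455, -0.001709) ; Y_{4,-3}(Ω₂) = (0.228680, 0.279793) ; Δ = (0.000811, 0.000016)
  [-2]  conj(Y_{4,-2})(Ω₁) = (-0.026084, -0.013257) ; Y_{4,-2}(Ω₂) = (-0.333804, 0.164058) ; Δ = (0.010882, 0.000146)
  [-1]  conj(Y_{4,-1})(Ω₁) = (-0.051906, 0.216697) ; Y_{4,-1}(Ω₂) = (0.005444, 0.023418) ; Δ = (-0.005357, -0.000036)
  [+0]  conj(Y_{4,0})(Ω₁) = (0.784328, -0.000000) ; Y_{4,0}(Ω₂) = (-0.361889, 0.000000) ; Δ = (-0.283840, 0.000000)
  [+1]  conj(Y_{4,1})(Ω₁) = (0.051906, 0.216697) ; Y_{4,1}(Ω₂) = (-0.005444, 0.023418) ; Δ = (-0.005357, 0.000036)
  [+2]  conj(Y_{4,2})(Ω₁) = (-0.026084, 0.013257) ; Y_{4,2}(Ω₂) = (-0.333804, -0.164058) ; Δ = (0.010882, -0.000146)
  [+3]  conj(Y_{4,3})(Ω₁) = (-0.001455, -0.001709) ; Y_{4,3}(Ω₂) = (-0.228680, 0.279793) ; Δ = (0.000811, -0.000016)
  [+4]  conj(Y_{4,4})(Ω₁) = (0.000057, -0.000079) ; Y_{4,4}(Ω₂) = (0.092887, 0.120382) ; Δ = (0.000015, -0.000000)
Σ over m = (-0.271139, -0.000000); ×(4π/9) → (-0.378581, -0.000000). Real part: -0.378581

Legendre polynomial (addition theorem), -0.378581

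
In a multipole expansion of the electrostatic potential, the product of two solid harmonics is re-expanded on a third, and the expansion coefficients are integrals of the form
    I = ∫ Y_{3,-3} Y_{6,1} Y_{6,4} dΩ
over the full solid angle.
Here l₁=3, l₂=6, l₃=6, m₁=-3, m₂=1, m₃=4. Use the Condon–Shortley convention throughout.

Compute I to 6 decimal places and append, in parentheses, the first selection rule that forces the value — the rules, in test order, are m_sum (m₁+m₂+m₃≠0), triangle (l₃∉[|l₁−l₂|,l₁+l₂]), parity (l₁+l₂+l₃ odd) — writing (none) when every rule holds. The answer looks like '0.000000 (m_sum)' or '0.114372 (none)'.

-3 + 1 + 4 = 2 ≠ 0: azimuthal integral kills it; I = 0

0.000000 (m_sum)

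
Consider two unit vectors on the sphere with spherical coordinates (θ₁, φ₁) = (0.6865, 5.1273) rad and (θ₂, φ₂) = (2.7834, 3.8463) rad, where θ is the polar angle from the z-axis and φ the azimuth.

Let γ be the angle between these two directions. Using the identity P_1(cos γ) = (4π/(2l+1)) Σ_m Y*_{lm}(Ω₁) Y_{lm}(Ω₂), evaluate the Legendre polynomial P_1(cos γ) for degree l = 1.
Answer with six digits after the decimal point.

Expand P_1 via completeness: Σ_{m} conj(Y_{1,m}) at Ω₁ times Y_{1,m} at Ω₂ —
  term(m=-1) = (0.007580, 0.025418)   from Y*(Ω₁)=(0.088275, -0.200405), Y(Ω₂)=(-0.092272, 0.078466)
  term(m=+0) = (-0.172933, 0.000000)   from Y*(Ω₁)=(0.377919, -0.000000), Y(Ω₂)=(-0.457592, 0.000000)
  term(m=+1) = (0.007580, -0.025418)   from Y*(Ω₁)=(-0.088275, -0.200405), Y(Ω₂)=(0.092272, 0.078466)
Σ over m = (-0.157774, 0.000000); ×(4π/3) → (-0.660880, 0.000000). Real part: -0.660880

-0.660880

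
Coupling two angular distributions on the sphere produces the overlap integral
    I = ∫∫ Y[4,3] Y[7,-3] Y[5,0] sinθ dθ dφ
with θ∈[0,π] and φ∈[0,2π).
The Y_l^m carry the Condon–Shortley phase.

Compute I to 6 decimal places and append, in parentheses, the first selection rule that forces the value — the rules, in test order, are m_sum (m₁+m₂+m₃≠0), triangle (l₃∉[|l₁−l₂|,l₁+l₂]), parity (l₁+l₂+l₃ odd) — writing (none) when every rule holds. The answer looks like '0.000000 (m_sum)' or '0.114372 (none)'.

0.133348 (none)

m-sum 0 ✓  L=16 even ✓  3≤5≤11 ✓
Π(2lᵢ+1) = 9×15×11 = 1485
triangle coeff Δ(4,7,5) = 1/6126120
Σ_t [2,4]: t=2:+1/69120 t=3:−1/20736 t=4:+1/69120 = -1/51840
(3j)²=280/21879 [(4 7 5; 0 0 0)], sign=+1
Σ_t [0,1]: t=0:+1/414720 t=1:−1/172800 = -7/2073600
(3j)²=343/29172 [(4 7 5; 3 -3 0)], sign=+1
⇒ 4πI² = 120050/537251
I = (+1)√(120050/537251/(4π)) = 0.13334832
No selection rule forces the value: the integral is nonzero (none).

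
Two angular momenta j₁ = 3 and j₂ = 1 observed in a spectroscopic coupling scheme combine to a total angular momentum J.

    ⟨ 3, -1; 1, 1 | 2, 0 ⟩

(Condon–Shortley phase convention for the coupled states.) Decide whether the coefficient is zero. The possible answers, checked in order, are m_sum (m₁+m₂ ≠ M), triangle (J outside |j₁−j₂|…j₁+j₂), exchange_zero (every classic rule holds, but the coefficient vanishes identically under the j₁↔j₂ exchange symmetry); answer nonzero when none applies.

m-sum: m₁+m₂ = -1+1 = 0, M = 0  ✓
triangle: |j₁−j₂| = 2 ≤ J = 2 ≤ j₁+j₂ = 4  ✓
exchange: j₁≠j₂ or m₁≠m₂ — the exchange symmetry imposes no constraint here
value check: CG = +√(2/7) = +0.534522 ≠ 0

nonzero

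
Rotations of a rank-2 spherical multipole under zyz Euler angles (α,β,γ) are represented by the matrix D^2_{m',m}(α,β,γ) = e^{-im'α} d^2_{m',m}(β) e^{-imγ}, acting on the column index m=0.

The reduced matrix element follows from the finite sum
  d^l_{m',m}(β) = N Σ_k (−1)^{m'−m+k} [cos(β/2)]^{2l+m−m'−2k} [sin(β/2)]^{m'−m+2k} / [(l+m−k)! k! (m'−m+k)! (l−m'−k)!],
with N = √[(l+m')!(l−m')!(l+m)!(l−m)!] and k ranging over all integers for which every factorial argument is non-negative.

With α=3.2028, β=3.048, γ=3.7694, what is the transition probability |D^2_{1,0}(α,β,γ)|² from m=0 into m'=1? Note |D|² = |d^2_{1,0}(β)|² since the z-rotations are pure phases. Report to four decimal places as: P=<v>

P=0.0130

First d^2_{1,0}(β=3.0480), then the phase factors e^{-i(1)α} and e^{-i(0)γ}:
c=cos(3.048000/2)=0.046779, s=sin(3.048000/2)=0.998905; N=√[6·1·2·2]=4.898979
The bounds max(0,m−m')=0 and min(l+m,l−m')=1 give 2 terms
  k=0: (−1)^1·4.8990/(2)·0.0468^3·0.9989^1 = -0.000250
  k=1: (−1)^2·4.8990/(2)·0.0468^1·0.9989^3 = +0.114209
d^2_{1,0}(3.0480) = -0.000250 +0.114209 = +0.113959
|D^2_{1,0}|² = |d^2_{1,0}(β)|² = (+0.113959)² = 0.012987 (the z-rotation phases have unit modulus)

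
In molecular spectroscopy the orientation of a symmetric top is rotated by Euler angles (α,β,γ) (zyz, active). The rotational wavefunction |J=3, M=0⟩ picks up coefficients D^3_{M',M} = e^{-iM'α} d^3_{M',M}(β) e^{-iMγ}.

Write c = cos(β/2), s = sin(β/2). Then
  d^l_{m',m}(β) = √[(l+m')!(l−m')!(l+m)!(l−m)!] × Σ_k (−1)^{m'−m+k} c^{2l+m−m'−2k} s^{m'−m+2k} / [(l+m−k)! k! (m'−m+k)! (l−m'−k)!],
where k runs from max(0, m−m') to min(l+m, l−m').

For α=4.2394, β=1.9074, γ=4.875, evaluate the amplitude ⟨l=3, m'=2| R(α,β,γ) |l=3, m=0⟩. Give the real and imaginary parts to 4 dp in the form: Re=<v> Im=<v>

Re=0.2357 Im=0.3268

D^3_{2,0}(4.2394,1.9074,4.8750) = e^{-i·2·4.2394}·d^3_{2,0}(1.9074)·e^{-i·0·4.8750}. Compute d first:
With c≡cos(β/2)=0.578669 and s≡sin(β/2)=0.815562, N=[120·1·6·6]^{1/2}=65.726707
k: max(0,(0)−(2))=0 … min(3+(0),3−(2))=1
  k=0: (−1)^2·65.7267/(12)·0.5787^4·0.8156^2 = +0.408505
  k=1: (−1)^3·65.7267/(12)·0.5787^2·0.8156^4 = -0.811428
d^3_{2,0}(1.9074) = +0.408505 -0.811428 = -0.402923
D = (-0.584950-0.811069i)·(-0.402923)·(+1.000000+0.000000i) = +0.235690+0.326799i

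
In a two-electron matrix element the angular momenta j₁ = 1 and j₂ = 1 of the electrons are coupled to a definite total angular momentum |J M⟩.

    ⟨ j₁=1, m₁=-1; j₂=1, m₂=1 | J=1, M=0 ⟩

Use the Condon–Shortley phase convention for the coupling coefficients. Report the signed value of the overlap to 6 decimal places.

-0.707107  (= −√(1/2))

triangle: 1!×1!×1!/4! = 1/24
(j±m)!: 0!×2!×2!×0!×1!×1! = 4
prefactor² = (2J+1)×Δ×N² = 1/2
  k=1: −1/(1!×0!×1!×1!×0!×0!) = -1
Σ = -1  ⇒  CG² = 1/2×(-1)² = 1/2
CG = −√(1/2) = -0.707107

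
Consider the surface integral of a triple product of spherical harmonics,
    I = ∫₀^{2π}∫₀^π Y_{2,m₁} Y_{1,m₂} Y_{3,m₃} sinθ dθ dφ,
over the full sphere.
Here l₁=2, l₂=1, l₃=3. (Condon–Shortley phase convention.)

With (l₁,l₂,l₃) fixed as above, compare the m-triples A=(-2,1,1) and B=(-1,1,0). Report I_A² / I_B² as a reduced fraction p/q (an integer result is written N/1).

1/3

Shared (l₁,l₂,l₃)=(2,1,3): N and (l;000)² cancel in I_A²/I_B².
A: Δ = 0!·4!·2!/7! = 1/105; Racah Σ t=0..0: t=0:+1/48 = 1/48; ⇒ 3j(2 1 3; -2 1 1)² = 1/105, sgn +1
B: Δ = 0!·4!·2!/7! = 1/105; Racah Σ t=0..0: t=0:+1/12 = 1/12; ⇒ 3j(2 1 3; -1 1 0)² = 1/35, sgn -1
I_A²/I_B² = (1/105)/(1/35) = 1/3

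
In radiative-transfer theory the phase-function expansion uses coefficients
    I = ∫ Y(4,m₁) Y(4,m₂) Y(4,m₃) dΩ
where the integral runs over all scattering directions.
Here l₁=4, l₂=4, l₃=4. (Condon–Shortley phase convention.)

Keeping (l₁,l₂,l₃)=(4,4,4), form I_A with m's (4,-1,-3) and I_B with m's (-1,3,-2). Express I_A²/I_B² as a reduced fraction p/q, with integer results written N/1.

Shared (l₁,l₂,l₃)=(4,4,4): N and (l;000)² cancel in I_A²/I_B².
A: Δ = 4!·4!·4!/13! = 1/450450; Racah Σ t=0..0: t=0:+1/3456 = 1/3456; ⇒ 3j(4 4 4; 4 -1 -3)² = 35/1287, sgn -1
B: Δ = 4!·4!·4!/13! = 1/450450; Racah Σ t=3..4: t=3:−1/576 t=4:+1/864 = -1/1728; ⇒ 3j(4 4 4; -1 3 -2)² = 5/1287, sgn -1
I_A²/I_B² = (35/1287)/(5/1287) = 7/1

7/1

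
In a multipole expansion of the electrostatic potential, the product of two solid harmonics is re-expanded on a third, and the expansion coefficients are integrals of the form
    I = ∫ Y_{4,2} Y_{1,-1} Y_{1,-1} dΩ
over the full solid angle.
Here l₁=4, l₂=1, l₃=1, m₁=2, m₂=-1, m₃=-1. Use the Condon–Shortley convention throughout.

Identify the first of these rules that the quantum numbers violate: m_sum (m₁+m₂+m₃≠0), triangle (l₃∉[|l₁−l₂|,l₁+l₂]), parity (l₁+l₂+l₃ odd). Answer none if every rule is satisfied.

Σmᵢ = 0  ✓
l₃∈[|l₁−l₂|,l₁+l₂]=[3,5] required, l₃=1 fails  ✗
Σlᵢ = 6 ⇒ even

triangle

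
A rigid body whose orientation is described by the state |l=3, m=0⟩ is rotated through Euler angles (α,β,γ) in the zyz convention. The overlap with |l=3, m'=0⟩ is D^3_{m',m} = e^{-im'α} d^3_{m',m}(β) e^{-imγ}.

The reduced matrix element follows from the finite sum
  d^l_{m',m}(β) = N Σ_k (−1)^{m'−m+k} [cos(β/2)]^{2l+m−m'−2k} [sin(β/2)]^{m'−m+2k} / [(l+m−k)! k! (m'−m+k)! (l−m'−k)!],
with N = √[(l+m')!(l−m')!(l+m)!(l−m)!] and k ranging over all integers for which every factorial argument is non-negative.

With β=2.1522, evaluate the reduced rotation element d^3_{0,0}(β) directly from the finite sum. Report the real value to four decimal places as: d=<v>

d=0.4097

d^3_{0,0}(β=2.1522) via the finite sum:
With c≡cos(β/2)=0.474764 and s≡sin(β/2)=0.880113, N=[6·6·6·6]^{1/2}=36.000000
The bounds max(0,m−m')=0 and min(l+m,l−m')=3 give 4 terms
  k=0: (−1)^0·36.0000/(36)·0.4748^6·0.8801^0 = +0.011452
  k=1: (−1)^1·36.0000/(4)·0.4748^4·0.8801^2 = -0.354186
  k=2: (−1)^2·36.0000/(4)·0.4748^2·0.8801^4 = +1.217173
  k=3: (−1)^3·36.0000/(36)·0.4748^0·0.8801^6 = -0.464762
d^3_{0,0}(2.1522) = +0.011452 -0.354186 +1.217173 -0.464762 = +0.409677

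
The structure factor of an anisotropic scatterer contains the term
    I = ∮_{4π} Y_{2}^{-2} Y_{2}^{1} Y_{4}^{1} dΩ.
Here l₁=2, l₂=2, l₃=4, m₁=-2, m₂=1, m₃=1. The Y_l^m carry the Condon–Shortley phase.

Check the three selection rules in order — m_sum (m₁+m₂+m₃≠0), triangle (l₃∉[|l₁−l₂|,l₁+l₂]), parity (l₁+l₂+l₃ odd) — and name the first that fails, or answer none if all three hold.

Σmᵢ = 0  ✓
l₃∈[|l₁−l₂|,l₁+l₂]=[0,4], have l₃=4  ✓
Σlᵢ = 8 ⇒ even  ✓

none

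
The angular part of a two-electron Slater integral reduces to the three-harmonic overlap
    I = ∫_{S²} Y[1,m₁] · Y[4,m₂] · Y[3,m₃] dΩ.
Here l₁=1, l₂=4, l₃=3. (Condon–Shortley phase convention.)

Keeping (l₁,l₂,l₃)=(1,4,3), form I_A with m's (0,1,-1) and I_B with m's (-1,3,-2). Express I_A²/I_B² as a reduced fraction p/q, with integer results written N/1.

5/7

l's match ⇒ only the (l;m) 3-j factors differ between A and B.
A: triangle coeff Δ(1,4,3) = 1/252; Σ_t [1,1]: t=1:−1/48 = -1/48; (3j)²=5/84 [(1 4 3; 0 1 -1)], sign=-1
B: triangle coeff Δ(1,4,3) = 1/252; Σ_t [2,2]: t=2:+1/240 = 1/240; (3j)²=1/12 [(1 4 3; -1 3 -2)], sign=-1
I_A²/I_B² = (5/84)/(1/12) = 5/7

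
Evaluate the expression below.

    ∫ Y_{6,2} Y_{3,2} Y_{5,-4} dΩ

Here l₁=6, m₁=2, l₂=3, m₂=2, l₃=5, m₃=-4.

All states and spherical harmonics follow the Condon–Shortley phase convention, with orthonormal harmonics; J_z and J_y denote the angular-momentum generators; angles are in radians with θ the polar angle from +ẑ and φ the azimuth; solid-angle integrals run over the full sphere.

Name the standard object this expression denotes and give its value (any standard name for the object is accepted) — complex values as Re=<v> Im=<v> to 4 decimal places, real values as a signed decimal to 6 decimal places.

Gaunt coefficient, -0.139560

This is a Gaunt coefficient — the integral of a triple product of spherical harmonics over the sphere.
Checks pass: Σm=0; 14 even; l₃=5∈[3,9].
(2·6+1)(2·3+1)(2·5+1) = 1001
Δ: 4! 8! 2! / 15! → 1/675675
sum: t=1:−1/8640 t=2:+1/2304 t=3:−1/8640 = 7/34560
3j²(6 3 5; 0 0 0) = Δ·Π!·Σ² = 7/429  (sign -1)
sum: t=3:−1/60480 t=4:+1/967680 = -1/64512
3j²(6 3 5; 2 2 -4) = Δ·Π!·Σ² = 15/1001  (sign +1)
combine: 4πI² = 1001·7/429·15/1001 = 35/143
take √, sign -1: I = -0.13956004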